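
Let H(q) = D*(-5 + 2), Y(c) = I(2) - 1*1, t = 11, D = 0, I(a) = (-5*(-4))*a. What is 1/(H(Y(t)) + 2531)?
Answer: 1/2531 ≈ 0.00039510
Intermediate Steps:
I(a) = 20*a
Y(c) = 39 (Y(c) = 20*2 - 1*1 = 40 - 1 = 39)
H(q) = 0 (H(q) = 0*(-5 + 2) = 0*(-3) = 0)
1/(H(Y(t)) + 2531) = 1/(0 + 2531) = 1/2531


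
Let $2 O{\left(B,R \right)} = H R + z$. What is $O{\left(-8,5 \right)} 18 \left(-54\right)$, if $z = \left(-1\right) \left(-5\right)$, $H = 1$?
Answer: $-4860$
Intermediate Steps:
$z = 5$
$O{\left(B,R \right)} = \frac{5}{2} + \frac{R}{2}$ ($O{\left(B,R \right)} = \frac{1 R + 5}{2} = \frac{R + 5}{2} = \frac{5 + R}{2} = \frac{5}{2} + \frac{R}{2}$)
$O{\left(-8,5 \right)} 18 \left(-54\right) = \left(\frac{5}{2} + \frac{1}{2} \cdot 5\right) 18 \left(-54\right) = \left(\frac{5}{2} + \frac{5}{2}\right) 18 \left(-54\right) = 5 \cdot 18 \left(-54\right) = 90 \left(-54\right) = -4860$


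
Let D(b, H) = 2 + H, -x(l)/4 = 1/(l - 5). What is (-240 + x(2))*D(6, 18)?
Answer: -14320/3 ≈ -4773.3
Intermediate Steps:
x(l) = -4/(-5 + l) (x(l) = -4/(l - 5) = -4/(-5 + l))
(-240 + x(2))*D(6, 18) = (-240 - 4/(-5 + 2))*(2 + 18) = (-240 - 4/(-3))*20 = (-240 - 4*(-⅓))*20 = (-240 + 4/3)*20 = -716/3*20 = -14320/3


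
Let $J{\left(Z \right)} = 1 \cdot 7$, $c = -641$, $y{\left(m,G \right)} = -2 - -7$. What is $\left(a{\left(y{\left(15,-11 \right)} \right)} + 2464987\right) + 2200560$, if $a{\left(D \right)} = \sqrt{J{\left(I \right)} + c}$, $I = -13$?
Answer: $4665547 + i \sqrt{634} \approx 4.6655 \cdot 10^{6} + 25.179 i$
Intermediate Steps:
$y{\left(m,G \right)} = 5$ ($y{\left(m,G \right)} = -2 + 7 = 5$)
$J{\left(Z \right)} = 7$
$a{\left(D \right)} = i \sqrt{634}$ ($a{\left(D \right)} = \sqrt{7 - 641} = \sqrt{-634} = i \sqrt{634}$)
$\left(a{\left(y{\left(15,-11 \right)} \right)} + 2464987\right) + 2200560 = \left(i \sqrt{634} + 2464987\right) + 2200560 = \left(2464987 + i \sqrt{634}\right) + 2200560 = 4665547 + i \sqrt{634}$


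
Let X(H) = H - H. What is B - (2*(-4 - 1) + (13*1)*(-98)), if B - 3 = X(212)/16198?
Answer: 1287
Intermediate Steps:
X(H) = 0
B = 3 (B = 3 + 0/16198 = 3 + 0*(1/16198) = 3 + 0 = 3)
B - (2*(-4 - 1) + (13*1)*(-98)) = 3 - (2*(-4 - 1) + (13*1)*(-98)) = 3 - (2*(-5) + 13*(-98)) = 3 - (-10 - 1274) = 3 - 1*(-1284) = 3 + 1284 = 1287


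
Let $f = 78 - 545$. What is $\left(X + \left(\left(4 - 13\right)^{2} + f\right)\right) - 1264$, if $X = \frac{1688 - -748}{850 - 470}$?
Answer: $- \frac{156141}{95} \approx -1643.6$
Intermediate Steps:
$X = \frac{609}{95}$ ($X = \frac{1688 + \left(-35 + 783\right)}{380} = \left(1688 + 748\right) \frac{1}{380} = 2436 \cdot \frac{1}{380} = \frac{609}{95} \approx 6.4105$)
$f = -467$ ($f = 78 - 545 = -467$)
$\left(X + \left(\left(4 - 13\right)^{2} + f\right)\right) - 1264 = \left(\frac{609}{95} - \left(467 - \left(4 - 13\right)^{2}\right)\right) - 1264 = \left(\frac{609}{95} - \left(467 - \left(-9\right)^{2}\right)\right) - 1264 = \left(\frac{609}{95} + \left(81 - 467\right)\right) - 1264 = \left(\frac{609}{95} - 386\right) - 1264 = - \frac{36061}{95} - 1264 = - \frac{156141}{95}$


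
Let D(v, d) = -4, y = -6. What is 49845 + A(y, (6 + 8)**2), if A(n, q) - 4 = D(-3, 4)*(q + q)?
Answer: 48281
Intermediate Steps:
A(n, q) = 4 - 8*q (A(n, q) = 4 - 4*(q + q) = 4 - 8*q)
49845 + A(y, (6 + 8)**2) = 49845 + (4 - 8*(6 + 8)**2) = 49845 + (4 - 8*14**2) = 49845 + (4 - 8*196) = 49845 + (4 - 1568) = 49845 - 1564 = 48281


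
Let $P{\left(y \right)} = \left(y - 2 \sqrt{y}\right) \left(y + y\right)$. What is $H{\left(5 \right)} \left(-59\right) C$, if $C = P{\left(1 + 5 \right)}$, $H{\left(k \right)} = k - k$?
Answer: $0$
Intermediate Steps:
$H{\left(k \right)} = 0$
$P{\left(y \right)} = 2 y \left(y - 2 \sqrt{y}\right)$ ($P{\left(y \right)} = \left(y - 2 \sqrt{y}\right) 2 y = 2 y \left(y - 2 \sqrt{y}\right)$)
$C = 72 - 24 \sqrt{6}$ ($C = - 4 \left(1 + 5\right)^{\frac{3}{2}} + 2 \left(1 + 5\right)^{2} = - 4 \cdot 6^{\frac{3}{2}} + 2 \cdot 6^{2} = - 4 \cdot 6 \sqrt{6} + 2 \cdot 36 = - 24 \sqrt{6} + 72 = 72 - 24 \sqrt{6} \approx 13.212$)
$H{\left(5 \right)} \left(-59\right) C = 0 \left(-59\right) \left(72 - 24 \sqrt{6}\right) = 0 \left(72 - 24 \sqrt{6}\right) = 0$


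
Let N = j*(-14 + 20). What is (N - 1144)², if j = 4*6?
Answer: 1000000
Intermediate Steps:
j = 24
N = 144 (N = 24*(-14 + 20) = 24*6 = 144)
(N - 1144)² = (144 - 1144)² = (-1000)² = 1000000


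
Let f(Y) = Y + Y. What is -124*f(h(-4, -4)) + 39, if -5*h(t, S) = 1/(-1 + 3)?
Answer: 319/5 ≈ 63.800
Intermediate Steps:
h(t, S) = -⅒ (h(t, S) = -1/(5*(-1 + 3)) = -⅕/2 = -⅕*½ = -⅒)
f(Y) = 2*Y
-124*f(h(-4, -4)) + 39 = -248*(-1)/10 + 39 = -124*(-⅕) + 39 = 124/5 + 39 = 319/5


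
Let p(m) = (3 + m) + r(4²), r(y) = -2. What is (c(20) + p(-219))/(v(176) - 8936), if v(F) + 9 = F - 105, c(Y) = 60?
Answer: 79/4437 ≈ 0.017805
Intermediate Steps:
p(m) = 1 + m (p(m) = (3 + m) - 2 = 1 + m)
v(F) = -114 + F (v(F) = -9 + (F - 105) = -9 + (-105 + F) = -114 + F)
(c(20) + p(-219))/(v(176) - 8936) = (60 + (1 - 219))/((-114 + 176) - 8936) = (60 - 218)/(62 - 8936) = -158/(-8874) = -158*(-1/8874) = 79/4437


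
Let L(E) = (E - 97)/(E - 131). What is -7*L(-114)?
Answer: -211/35 ≈ -6.0286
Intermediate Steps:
L(E) = (-97 + E)/(-131 + E)
-7*L(-114) = -7*(-97 - 114)/(-131 - 114) = -7*(-211)/(-245) = -(-1)*(-211)/35 = -7*211/245 = -211/35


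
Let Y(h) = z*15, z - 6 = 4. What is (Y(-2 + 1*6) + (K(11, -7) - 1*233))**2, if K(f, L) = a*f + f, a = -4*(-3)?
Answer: 3600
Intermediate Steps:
z = 10 (z = 6 + 4 = 10)
a = 12
K(f, L) = 13*f (K(f, L) = 12*f + f = 13*f)
Y(h) = 150 (Y(h) = 10*15 = 150)
(Y(-2 + 1*6) + (K(11, -7) - 1*233))**2 = (150 + (13*11 - 1*233))**2 = (150 + (143 - 233))**2 = (150 - 90)**2 = 60**2 = 3600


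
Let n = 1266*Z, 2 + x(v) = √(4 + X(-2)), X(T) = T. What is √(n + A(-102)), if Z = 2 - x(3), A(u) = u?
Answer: √(4962 - 1266*√2) ≈ 56.317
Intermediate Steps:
x(v) = -2 + √2 (x(v) = -2 + √(4 - 2) = -2 + √2)
Z = 4 - √2 (Z = 2 - (-2 + √2) = 2 + (2 - √2) = 4 - √2 ≈ 2.5858)
n = 5064 - 1266*√2 (n = 1266*(4 - √2) = 5064 - 1266*√2 ≈ 3273.6)
√(n + A(-102)) = √((5064 - 1266*√2) - 102) = √(4962 - 1266*√2)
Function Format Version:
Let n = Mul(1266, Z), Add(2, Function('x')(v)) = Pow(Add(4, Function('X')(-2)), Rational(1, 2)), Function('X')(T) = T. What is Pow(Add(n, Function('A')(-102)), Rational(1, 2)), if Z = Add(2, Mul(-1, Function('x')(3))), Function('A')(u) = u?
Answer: Pow(Add(4962, Mul(-1266, Pow(2, Rational(1, 2)))), Rational(1, 2)) ≈ 56.317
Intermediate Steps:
Function('x')(v) = Add(-2, Pow(2, Rational(1, 2))) (Function('x')(v) = Add(-2, Pow(Add(4, -2), Rational(1, 2))) = Add(-2, Pow(2, Rational(1, 2))))
Z = Add(4, Mul(-1, Pow(2, Rational(1, 2)))) (Z = Add(2, Mul(-1, Add(-2, Pow(2, Rational(1, 2))))) = Add(2, Add(2, Mul(-1, Pow(2, Rational(1, 2))))) = Add(4, Mul(-1, Pow(2, Rational(1, 2)))) ≈ 2.5858)
n = Add(5064, Mul(-1266, Pow(2, Rational(1, 2)))) (n = Mul(1266, Add(4, Mul(-1, Pow(2, Rational(1, 2))))) = Add(5064, Mul(-1266, Pow(2, Rational(1, 2)))) ≈ 3273.6)
Pow(Add(n, Function('A')(-102)), Rational(1, 2)) = Pow(Add(Add(5064, Mul(-1266, Pow(2, Rational(1, 2)))), -102), Rational(1, 2)) = Pow(Add(4962, Mul(-1266, Pow(2, Rational(1, 2)))), Rational(1, 2))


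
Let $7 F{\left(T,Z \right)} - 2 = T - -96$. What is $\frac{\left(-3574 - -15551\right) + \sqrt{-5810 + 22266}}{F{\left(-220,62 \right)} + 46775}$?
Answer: $\frac{83839}{327303} + \frac{154 \sqrt{34}}{327303} \approx 0.25889$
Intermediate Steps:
$F{\left(T,Z \right)} = 14 + \frac{T}{7}$ ($F{\left(T,Z \right)} = \frac{2}{7} + \frac{T - -96}{7} = \frac{2}{7} + \frac{T + 96}{7} = \frac{2}{7} + \frac{96 + T}{7} = \frac{2}{7} + \left(\frac{96}{7} + \frac{T}{7}\right) = 14 + \frac{T}{7}$)
$\frac{\left(-3574 - -15551\right) + \sqrt{-5810 + 22266}}{F{\left(-220,62 \right)} + 46775} = \frac{\left(-3574 - -15551\right) + \sqrt{-5810 + 22266}}{\left(14 + \frac{1}{7} \left(-220\right)\right) + 46775} = \frac{\left(-3574 + 15551\right) + \sqrt{16456}}{\left(14 - \frac{220}{7}\right) + 46775} = \frac{11977 + 22 \sqrt{34}}{- \frac{122}{7} + 46775} = \frac{11977 + 22 \sqrt{34}}{\frac{327303}{7}} = \left(11977 + 22 \sqrt{34}\right) \frac{7}{327303} = \frac{83839}{327303} + \frac{154 \sqrt{34}}{327303}$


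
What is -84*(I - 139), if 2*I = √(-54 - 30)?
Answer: 11676 - 84*I*√21 ≈ 11676.0 - 384.94*I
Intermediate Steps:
I = I*√21 (I = √(-54 - 30)/2 = √(-84)/2 = (2*I*√21)/2 = I*√21 ≈ 4.5826*I)
-84*(I - 139) = -84*(I*√21 - 139) = -84*(-139 + I*√21) = 11676 - 84*I*√21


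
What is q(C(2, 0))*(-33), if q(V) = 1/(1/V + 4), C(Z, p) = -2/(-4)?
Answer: -11/2 ≈ -5.5000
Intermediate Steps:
C(Z, p) = ½ (C(Z, p) = -2*(-¼) = ½)
q(V) = 1/(4 + 1/V)
q(C(2, 0))*(-33) = (1/(2*(1 + 4*(½))))*(-33) = (1/(2*(1 + 2)))*(-33) = ((½)/3)*(-33) = ((½)*(⅓))*(-33) = (⅙)*(-33) = -11/2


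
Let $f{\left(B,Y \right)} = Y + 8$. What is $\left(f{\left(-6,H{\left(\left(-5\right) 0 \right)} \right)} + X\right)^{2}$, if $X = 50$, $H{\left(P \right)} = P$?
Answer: $3364$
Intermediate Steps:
$f{\left(B,Y \right)} = 8 + Y$
$\left(f{\left(-6,H{\left(\left(-5\right) 0 \right)} \right)} + X\right)^{2} = \left(\left(8 - 0\right) + 50\right)^{2} = \left(\left(8 + 0\right) + 50\right)^{2} = \left(8 + 50\right)^{2} = 58^{2} = 3364$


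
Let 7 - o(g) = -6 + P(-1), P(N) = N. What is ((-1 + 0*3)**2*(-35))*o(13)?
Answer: -490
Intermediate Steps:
o(g) = 14 (o(g) = 7 - (-6 - 1) = 7 - 1*(-7) = 7 + 7 = 14)
((-1 + 0*3)**2*(-35))*o(13) = ((-1 + 0*3)**2*(-35))*14 = ((-1 + 0)**2*(-35))*14 = ((-1)**2*(-35))*14 = (1*(-35))*14 = -35*14 = -490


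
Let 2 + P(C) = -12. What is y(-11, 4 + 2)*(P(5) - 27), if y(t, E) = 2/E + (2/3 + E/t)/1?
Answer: -205/11 ≈ -18.636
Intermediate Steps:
P(C) = -14 (P(C) = -2 - 12 = -14)
y(t, E) = ⅔ + 2/E + E/t (y(t, E) = 2/E + (2*(⅓) + E/t)*1 = 2/E + (⅔ + E/t)*1 = 2/E + (⅔ + E/t) = ⅔ + 2/E + E/t)
y(-11, 4 + 2)*(P(5) - 27) = (⅔ + 2/(4 + 2) + (4 + 2)/(-11))*(-14 - 27) = (⅔ + 2/6 + 6*(-1/11))*(-41) = (⅔ + 2*(⅙) - 6/11)*(-41) = (⅔ + ⅓ - 6/11)*(-41) = (5/11)*(-41) = -205/11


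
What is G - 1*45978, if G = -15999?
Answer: -61977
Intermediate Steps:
G - 1*45978 = -15999 - 1*45978 = -15999 - 45978 = -61977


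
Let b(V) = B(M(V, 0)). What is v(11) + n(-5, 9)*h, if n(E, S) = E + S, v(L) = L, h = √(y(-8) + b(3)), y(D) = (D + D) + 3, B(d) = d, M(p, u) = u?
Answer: 11 + 4*I*√13 ≈ 11.0 + 14.422*I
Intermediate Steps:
y(D) = 3 + 2*D (y(D) = 2*D + 3 = 3 + 2*D)
b(V) = 0
h = I*√13 (h = √((3 + 2*(-8)) + 0) = √((3 - 16) + 0) = √(-13 + 0) = √(-13) = I*√13 ≈ 3.6056*I)
v(11) + n(-5, 9)*h = 11 + (-5 + 9)*(I*√13) = 11 + 4*(I*√13) = 11 + 4*I*√13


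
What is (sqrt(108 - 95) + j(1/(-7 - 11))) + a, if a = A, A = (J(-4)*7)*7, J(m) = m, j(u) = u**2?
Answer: -63503/324 + sqrt(13) ≈ -192.39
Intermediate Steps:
A = -196 (A = -4*7*7 = -28*7 = -196)
a = -196
(sqrt(108 - 95) + j(1/(-7 - 11))) + a = (sqrt(108 - 95) + (1/(-7 - 11))**2) - 196 = (sqrt(13) + (1/(-18))**2) - 196 = (sqrt(13) + (-1/18)**2) - 196 = (sqrt(13) + 1/324) - 196 = (1/324 + sqrt(13)) - 196 = -63503/324 + sqrt(13)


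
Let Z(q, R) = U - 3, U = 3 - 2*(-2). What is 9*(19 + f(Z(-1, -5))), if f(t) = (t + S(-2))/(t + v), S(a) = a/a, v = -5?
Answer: 126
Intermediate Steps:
S(a) = 1
U = 7 (U = 3 + 4 = 7)
Z(q, R) = 4 (Z(q, R) = 7 - 3 = 4)
f(t) = (1 + t)/(-5 + t) (f(t) = (t + 1)/(t - 5) = (1 + t)/(-5 + t))
9*(19 + f(Z(-1, -5))) = 9*(19 + (1 + 4)/(-5 + 4)) = 9*(19 + 5/(-1)) = 9*(19 - 1*5) = 9*(19 - 5) = 9*14 = 126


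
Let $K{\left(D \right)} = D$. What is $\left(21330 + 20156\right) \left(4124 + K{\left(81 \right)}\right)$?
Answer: $174448630$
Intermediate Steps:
$\left(21330 + 20156\right) \left(4124 + K{\left(81 \right)}\right) = \left(21330 + 20156\right) \left(4124 + 81\right) = 41486 \cdot 4205 = 174448630$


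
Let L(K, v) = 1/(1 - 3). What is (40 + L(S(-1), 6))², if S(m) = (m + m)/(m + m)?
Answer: 6241/4 ≈ 1560.3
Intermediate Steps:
S(m) = 1 (S(m) = (2*m)/((2*m)) = (2*m)*(1/(2*m)) = 1)
L(K, v) = -½ (L(K, v) = 1/(-2) = -½)
(40 + L(S(-1), 6))² = (40 - ½)² = (79/2)² = 6241/4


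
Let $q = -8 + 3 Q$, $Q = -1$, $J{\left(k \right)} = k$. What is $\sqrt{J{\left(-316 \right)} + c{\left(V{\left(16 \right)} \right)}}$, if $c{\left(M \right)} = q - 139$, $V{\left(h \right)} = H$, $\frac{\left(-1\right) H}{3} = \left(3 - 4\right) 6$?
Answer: $i \sqrt{466} \approx 21.587 i$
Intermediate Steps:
$H = 18$ ($H = - 3 \left(3 - 4\right) 6 = - 3 \left(\left(-1\right) 6\right) = \left(-3\right) \left(-6\right) = 18$)
$V{\left(h \right)} = 18$
$q = -11$ ($q = -8 + 3 \left(-1\right) = -8 - 3 = -11$)
$c{\left(M \right)} = -150$ ($c{\left(M \right)} = -11 - 139 = -150$)
$\sqrt{J{\left(-316 \right)} + c{\left(V{\left(16 \right)} \right)}} = \sqrt{-316 - 150} = \sqrt{-466} = i \sqrt{466}$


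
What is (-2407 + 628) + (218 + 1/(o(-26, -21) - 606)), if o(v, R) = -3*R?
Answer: -847624/543 ≈ -1561.0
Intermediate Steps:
(-2407 + 628) + (218 + 1/(o(-26, -21) - 606)) = (-2407 + 628) + (218 + 1/(-3*(-21) - 606)) = -1779 + (218 + 1/(63 - 606)) = -1779 + (218 + 1/(-543)) = -1779 + (218 - 1/543) = -1779 + 118373/543 = -847624/543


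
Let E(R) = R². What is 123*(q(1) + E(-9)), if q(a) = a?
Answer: 10086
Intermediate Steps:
123*(q(1) + E(-9)) = 123*(1 + (-9)²) = 123*(1 + 81) = 123*82 = 10086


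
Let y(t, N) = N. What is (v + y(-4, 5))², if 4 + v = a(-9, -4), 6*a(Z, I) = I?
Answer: ⅑ ≈ 0.11111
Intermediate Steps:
a(Z, I) = I/6
v = -14/3 (v = -4 + (⅙)*(-4) = -4 - ⅔ = -14/3 ≈ -4.6667)
(v + y(-4, 5))² = (-14/3 + 5)² = (⅓)² = ⅑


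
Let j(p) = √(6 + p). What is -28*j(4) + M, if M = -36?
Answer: -36 - 28*√10 ≈ -124.54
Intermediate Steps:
-28*j(4) + M = -28*√(6 + 4) - 36 = -28*√10 - 36 = -36 - 28*√10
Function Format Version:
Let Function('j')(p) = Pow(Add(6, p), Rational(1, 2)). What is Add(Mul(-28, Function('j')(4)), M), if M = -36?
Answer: Add(-36, Mul(-28, Pow(10, Rational(1, 2)))) ≈ -124.54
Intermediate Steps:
Add(Mul(-28, Function('j')(4)), M) = Add(Mul(-28, Pow(Add(6, 4), Rational(1, 2))), -36) = Add(Mul(-28, Pow(10, Rational(1, 2))), -36) = Add(-36, Mul(-28, Pow(10, Rational(1, 2))))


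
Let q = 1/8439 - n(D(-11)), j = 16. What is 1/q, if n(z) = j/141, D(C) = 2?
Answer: -132211/14987 ≈ -8.8217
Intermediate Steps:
n(z) = 16/141
q = -14987/132211 (q = 1/8439 - 1*16/141 = 1/8439 - 16/141 = -14987/132211 ≈ -0.11336)
1/q = 1/(-14987/132211) = -132211/14987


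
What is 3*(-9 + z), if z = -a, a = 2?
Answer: -33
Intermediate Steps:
z = -2 (z = -1*2 = -2)
3*(-9 + z) = 3*(-9 - 2) = 3*(-11) = -33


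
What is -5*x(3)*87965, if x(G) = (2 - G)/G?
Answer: 439825/3 ≈ 1.4661e+5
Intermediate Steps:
x(G) = (2 - G)/G
-5*x(3)*87965 = -5*(2 - 1*3)/3*87965 = -5*(2 - 3)/3*87965 = -5*(-1)/3*87965 = -5*(-⅓)*87965 = (5/3)*87965 = 439825/3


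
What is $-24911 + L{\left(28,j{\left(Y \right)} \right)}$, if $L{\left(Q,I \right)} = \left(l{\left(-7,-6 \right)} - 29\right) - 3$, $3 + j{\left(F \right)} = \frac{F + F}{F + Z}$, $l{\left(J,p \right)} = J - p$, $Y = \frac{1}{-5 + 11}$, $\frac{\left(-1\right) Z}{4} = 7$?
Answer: $-24944$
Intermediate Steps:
$Z = -28$ ($Z = \left(-4\right) 7 = -28$)
$Y = \frac{1}{6} \approx 0.16667$
$j{\left(F \right)} = -3 + \frac{2 F}{-28 + F}$ ($j{\left(F \right)} = -3 + \frac{F + F}{F - 28} = -3 + \frac{2 F}{-28 + F}$)
$L{\left(Q,I \right)} = -33$ ($L{\left(Q,I \right)} = \left(\left(-7 - -6\right) - 29\right) - 3 = \left(\left(-7 + 6\right) - 29\right) - 3 = \left(-1 - 29\right) - 3 = -30 - 3 = -33$)
$-24911 + L{\left(28,j{\left(Y \right)} \right)} = -24911 - 33 = -24944$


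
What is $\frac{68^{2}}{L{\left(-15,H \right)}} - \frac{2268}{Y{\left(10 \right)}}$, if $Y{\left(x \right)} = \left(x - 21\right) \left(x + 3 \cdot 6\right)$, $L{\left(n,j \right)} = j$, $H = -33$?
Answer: $- \frac{4381}{33} \approx -132.76$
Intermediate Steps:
$Y{\left(x \right)} = \left(-21 + x\right) \left(18 + x\right)$ ($Y{\left(x \right)} = \left(-21 + x\right) \left(x + 18\right) = \left(-21 + x\right) \left(18 + x\right)$)
$\frac{68^{2}}{L{\left(-15,H \right)}} - \frac{2268}{Y{\left(10 \right)}} = \frac{68^{2}}{-33} - \frac{2268}{-378 + 10^{2} - 30} = 4624 \left(- \frac{1}{33}\right) - \frac{2268}{-378 + 100 - 30} = - \frac{4624}{33} - \frac{2268}{-308} = - \frac{4624}{33} - - \frac{81}{11} = - \frac{4624}{33} + \frac{81}{11} = - \frac{4381}{33}$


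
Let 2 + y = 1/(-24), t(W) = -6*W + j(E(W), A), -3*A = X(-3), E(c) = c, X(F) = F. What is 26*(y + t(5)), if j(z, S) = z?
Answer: -8437/12 ≈ -703.08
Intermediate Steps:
A = 1 (A = -⅓*(-3) = 1)
t(W) = -5*W (t(W) = -6*W + W = -5*W)
y = -49/24 (y = -2 + 1/(-24) = -2 - 1/24 = -49/24 ≈ -2.0417)
26*(y + t(5)) = 26*(-49/24 - 5*5) = 26*(-49/24 - 25) = 26*(-649/24) = -8437/12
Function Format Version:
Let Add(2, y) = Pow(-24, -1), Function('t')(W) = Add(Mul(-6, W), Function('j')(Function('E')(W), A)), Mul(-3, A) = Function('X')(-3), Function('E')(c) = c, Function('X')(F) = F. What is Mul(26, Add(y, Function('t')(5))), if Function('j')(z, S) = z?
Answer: Rational(-8437, 12) ≈ -703.08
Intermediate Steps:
A = 1 (A = Mul(Rational(-1, 3), -3) = 1)
Function('t')(W) = Mul(-5, W) (Function('t')(W) = Add(Mul(-6, W), W) = Mul(-5, W))
y = Rational(-49, 24) (y = Add(-2, Pow(-24, -1)) = Add(-2, Rational(-1, 24)) = Rational(-49, 24) ≈ -2.0417)
Mul(26, Add(y, Function('t')(5))) = Mul(26, Add(Rational(-49, 24), Mul(-5, 5))) = Mul(26, Add(Rational(-49, 24), -25)) = Mul(26, Rational(-649, 24)) = Rational(-8437, 12)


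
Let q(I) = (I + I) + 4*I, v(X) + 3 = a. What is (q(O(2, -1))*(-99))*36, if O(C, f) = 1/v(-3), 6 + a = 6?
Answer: 7128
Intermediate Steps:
a = 0 (a = -6 + 6 = 0)
v(X) = -3 (v(X) = -3 + 0 = -3)
O(C, f) = -⅓ (O(C, f) = 1/(-3) = -⅓)
q(I) = 6*I (q(I) = 2*I + 4*I = 6*I)
(q(O(2, -1))*(-99))*36 = ((6*(-⅓))*(-99))*36 = -2*(-99)*36 = 198*36 = 7128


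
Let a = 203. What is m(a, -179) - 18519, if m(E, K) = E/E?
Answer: -18518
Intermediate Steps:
m(E, K) = 1
m(a, -179) - 18519 = 1 - 18519 = -18518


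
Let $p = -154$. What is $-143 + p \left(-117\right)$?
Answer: $17875$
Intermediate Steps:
$-143 + p \left(-117\right) = -143 - -18018 = -143 + 18018 = 17875$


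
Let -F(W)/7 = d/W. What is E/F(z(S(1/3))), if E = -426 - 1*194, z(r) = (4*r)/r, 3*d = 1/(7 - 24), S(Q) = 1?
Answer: -126480/7 ≈ -18069.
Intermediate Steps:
d = -1/51 (d = 1/(3*(7 - 24)) = (⅓)/(-17) = (⅓)*(-1/17) = -1/51 ≈ -0.019608)
z(r) = 4
F(W) = 7/(51*W) (F(W) = -(-7)/(51*W) = 7/(51*W))
E = -620 (E = -426 - 194 = -620)
E/F(z(S(1/3))) = -620/((7/51)/4) = -620/((7/51)*(¼)) = -620/7/204 = -620*204/7 = -126480/7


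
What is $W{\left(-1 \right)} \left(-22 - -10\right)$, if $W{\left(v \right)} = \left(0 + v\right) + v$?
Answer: $24$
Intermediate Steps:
$W{\left(v \right)} = 2 v$ ($W{\left(v \right)} = v + v = 2 v$)
$W{\left(-1 \right)} \left(-22 - -10\right) = 2 \left(-1\right) \left(-22 - -10\right) = - 2 \left(-22 + 10\right) = \left(-2\right) \left(-12\right) = 24$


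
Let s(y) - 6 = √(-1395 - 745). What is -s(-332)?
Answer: -6 - 2*I*√535 ≈ -6.0 - 46.26*I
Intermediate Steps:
s(y) = 6 + 2*I*√535 (s(y) = 6 + √(-1395 - 745) = 6 + √(-2140) = 6 + 2*I*√535)
-s(-332) = -(6 + 2*I*√535) = -6 - 2*I*√535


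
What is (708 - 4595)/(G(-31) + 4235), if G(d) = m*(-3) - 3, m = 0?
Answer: -169/184 ≈ -0.91848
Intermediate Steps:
G(d) = -3 (G(d) = 0*(-3) - 3 = 0 - 3 = -3)
(708 - 4595)/(G(-31) + 4235) = (708 - 4595)/(-3 + 4235) = -3887/4232 = -3887*1/4232 = -169/184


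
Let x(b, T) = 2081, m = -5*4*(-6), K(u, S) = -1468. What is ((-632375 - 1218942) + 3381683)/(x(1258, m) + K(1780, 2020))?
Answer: 1530366/613 ≈ 2496.5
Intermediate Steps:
m = 120 (m = -20*(-6) = 120)
((-632375 - 1218942) + 3381683)/(x(1258, m) + K(1780, 2020)) = ((-632375 - 1218942) + 3381683)/(2081 - 1468) = (-1851317 + 3381683)/613 = 1530366*(1/613) = 1530366/613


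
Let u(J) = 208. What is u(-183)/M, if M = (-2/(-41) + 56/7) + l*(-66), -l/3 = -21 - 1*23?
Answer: -4264/178431 ≈ -0.023897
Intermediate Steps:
l = 132 (l = -3*(-21 - 1*23) = -3*(-21 - 23) = -3*(-44) = 132)
M = -356862/41 (M = (-2/(-41) + 56/7) + 132*(-66) = (-2*(-1/41) + 56*(1/7)) - 8712 = (2/41 + 8) - 8712 = 330/41 - 8712 = -356862/41 ≈ -8704.0)
u(-183)/M = 208/(-356862/41) = 208*(-41/356862) = -4264/178431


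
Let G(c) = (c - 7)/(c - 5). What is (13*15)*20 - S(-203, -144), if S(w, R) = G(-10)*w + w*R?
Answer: -376529/15 ≈ -25102.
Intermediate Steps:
G(c) = (-7 + c)/(-5 + c)
S(w, R) = 17*w/15 + R*w (S(w, R) = ((-7 - 10)/(-5 - 10))*w + w*R = (-17/(-15))*w + R*w = (-1/15*(-17))*w + R*w = 17*w/15 + R*w)
(13*15)*20 - S(-203, -144) = (13*15)*20 - (-203)*(17 + 15*(-144))/15 = 195*20 - (-203)*(17 - 2160)/15 = 3900 - (-203)*(-2143)/15 = 3900 - 1*435029/15 = 3900 - 435029/15 = -376529/15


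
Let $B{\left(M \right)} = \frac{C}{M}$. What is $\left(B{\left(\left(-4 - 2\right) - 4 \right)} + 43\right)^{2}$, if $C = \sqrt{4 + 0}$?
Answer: $\frac{45796}{25} \approx 1831.8$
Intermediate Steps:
$C = 2$ ($C = \sqrt{4} = 2$)
$B{\left(M \right)} = \frac{2}{M}$
$\left(B{\left(\left(-4 - 2\right) - 4 \right)} + 43\right)^{2} = \left(\frac{2}{\left(-4 - 2\right) - 4} + 43\right)^{2} = \left(\frac{2}{-6 - 4} + 43\right)^{2} = \left(\frac{2}{-10} + 43\right)^{2} = \left(2 \left(- \frac{1}{10}\right) + 43\right)^{2} = \left(- \frac{1}{5} + 43\right)^{2} = \left(\frac{214}{5}\right)^{2} = \frac{45796}{25}$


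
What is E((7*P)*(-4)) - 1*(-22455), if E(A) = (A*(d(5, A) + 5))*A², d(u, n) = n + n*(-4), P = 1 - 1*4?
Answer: -146375433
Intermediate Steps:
P = -3 (P = 1 - 4 = -3)
d(u, n) = -3*n (d(u, n) = n - 4*n = -3*n)
E(A) = A³*(5 - 3*A) (E(A) = (A*(-3*A + 5))*A² = (A*(5 - 3*A))*A² = A³*(5 - 3*A))
E((7*P)*(-4)) - 1*(-22455) = ((7*(-3))*(-4))³*(5 - 3*7*(-3)*(-4)) - 1*(-22455) = (-21*(-4))³*(5 - (-63)*(-4)) + 22455 = 84³*(5 - 3*84) + 22455 = 592704*(5 - 252) + 22455 = 592704*(-247) + 22455 = -146397888 + 22455 = -146375433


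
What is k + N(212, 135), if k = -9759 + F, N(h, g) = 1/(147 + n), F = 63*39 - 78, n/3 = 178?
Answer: -5025779/681 ≈ -7380.0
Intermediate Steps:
n = 534 (n = 3*178 = 534)
F = 2379 (F = 2457 - 78 = 2379)
N(h, g) = 1/681 (N(h, g) = 1/(147 + 534) = 1/681)
k = -7380 (k = -9759 + 2379 = -7380)
k + N(212, 135) = -7380 + 1/681 = -5025779/681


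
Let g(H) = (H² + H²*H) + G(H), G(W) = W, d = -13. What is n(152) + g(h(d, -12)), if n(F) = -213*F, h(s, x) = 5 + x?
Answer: -32677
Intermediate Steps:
g(H) = H + H² + H³ (g(H) = (H² + H²*H) + H = (H² + H³) + H = H + H² + H³)
n(152) + g(h(d, -12)) = -213*152 + (5 - 12)*(1 + (5 - 12) + (5 - 12)²) = -32376 - 7*(1 - 7 + (-7)²) = -32376 - 7*(1 - 7 + 49) = -32376 - 7*43 = -32376 - 301 = -32677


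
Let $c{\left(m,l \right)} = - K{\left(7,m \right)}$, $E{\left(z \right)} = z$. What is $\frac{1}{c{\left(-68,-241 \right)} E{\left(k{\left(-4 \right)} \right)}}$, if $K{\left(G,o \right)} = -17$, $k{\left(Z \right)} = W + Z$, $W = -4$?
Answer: $- \frac{1}{136} \approx -0.0073529$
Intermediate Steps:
$k{\left(Z \right)} = -4 + Z$
$c{\left(m,l \right)} = 17$ ($c{\left(m,l \right)} = \left(-1\right) \left(-17\right) = 17$)
$\frac{1}{c{\left(-68,-241 \right)} E{\left(k{\left(-4 \right)} \right)}} = \frac{1}{17 \left(-4 - 4\right)} = \frac{1}{17 \left(-8\right)} = \frac{1}{-136} = - \frac{1}{136}$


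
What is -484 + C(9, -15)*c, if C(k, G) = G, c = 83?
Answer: -1729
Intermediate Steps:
-484 + C(9, -15)*c = -484 - 15*83 = -484 - 1245 = -1729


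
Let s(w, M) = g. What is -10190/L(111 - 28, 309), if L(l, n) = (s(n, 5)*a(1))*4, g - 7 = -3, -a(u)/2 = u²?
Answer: 5095/16 ≈ 318.44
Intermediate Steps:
a(u) = -2*u²
g = 4 (g = 7 - 3 = 4)
s(w, M) = 4
L(l, n) = -32 (L(l, n) = (4*(-2*1²))*4 = (4*(-2*1))*4 = (4*(-2))*4 = -8*4 = -32)
-10190/L(111 - 28, 309) = -10190/(-32) = -10190*(-1/32) = 5095/16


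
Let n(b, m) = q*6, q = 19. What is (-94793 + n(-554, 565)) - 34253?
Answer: -128932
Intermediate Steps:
n(b, m) = 114 (n(b, m) = 19*6 = 114)
(-94793 + n(-554, 565)) - 34253 = (-94793 + 114) - 34253 = -94679 - 34253 = -128932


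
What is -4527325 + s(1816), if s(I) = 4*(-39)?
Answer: -4527481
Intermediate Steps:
s(I) = -156
-4527325 + s(1816) = -4527325 - 156 = -4527481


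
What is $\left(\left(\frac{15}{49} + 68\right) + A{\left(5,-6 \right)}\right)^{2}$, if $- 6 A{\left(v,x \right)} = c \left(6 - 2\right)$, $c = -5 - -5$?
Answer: $\frac{11202409}{2401} \approx 4665.7$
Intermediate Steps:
$c = 0$ ($c = -5 + 5 = 0$)
$A{\left(v,x \right)} = 0$ ($A{\left(v,x \right)} = - \frac{0 \left(6 - 2\right)}{6} = - \frac{0 \cdot 4}{6} = \left(- \frac{1}{6}\right) 0 = 0$)
$\left(\left(\frac{15}{49} + 68\right) + A{\left(5,-6 \right)}\right)^{2} = \left(\left(\frac{15}{49} + 68\right) + 0\right)^{2} = \left(\frac{3347}{49} + 0\right)^{2} = \left(\frac{3347}{49}\right)^{2} = \frac{11202409}{2401}$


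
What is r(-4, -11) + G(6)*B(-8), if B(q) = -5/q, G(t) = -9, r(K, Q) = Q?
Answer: -133/8 ≈ -16.625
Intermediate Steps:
r(-4, -11) + G(6)*B(-8) = -11 - (-45)/(-8) = -11 - (-45)*(-1)/8 = -11 - 9*5/8 = -11 - 45/8 = -133/8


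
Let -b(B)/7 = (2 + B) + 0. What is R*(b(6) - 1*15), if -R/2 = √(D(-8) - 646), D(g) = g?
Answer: 142*I*√654 ≈ 3631.4*I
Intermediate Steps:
b(B) = -14 - 7*B (b(B) = -7*((2 + B) + 0) = -7*(2 + B) = -14 - 7*B)
R = -2*I*√654 (R = -2*√(-8 - 646) = -2*I*√654 ≈ -51.147*I)
R*(b(6) - 1*15) = (-2*I*√654)*((-14 - 7*6) - 1*15) = (-2*I*√654)*((-14 - 42) - 15) = (-2*I*√654)*(-56 - 15) = -2*I*√654*(-71) = 142*I*√654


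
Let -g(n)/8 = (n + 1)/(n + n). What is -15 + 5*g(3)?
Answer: -125/3 ≈ -41.667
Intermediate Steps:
g(n) = -4*(1 + n)/n (g(n) = -8*(n + 1)/(n + n) = -8*(1 + n)/(2*n) = -8*(1 + n)*1/(2*n) = -4*(1 + n)/n)
-15 + 5*g(3) = -15 + 5*(-4 - 4/3) = -15 + 5*(-16/3) = -15 - 80/3 = -125/3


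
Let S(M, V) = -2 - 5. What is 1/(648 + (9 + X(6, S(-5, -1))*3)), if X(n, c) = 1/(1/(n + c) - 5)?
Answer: 2/1313 ≈ 0.0015232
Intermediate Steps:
S(M, V) = -7
X(n, c) = 1/(-5 + 1/(c + n)) (X(n, c) = 1/(1/(c + n) - 5) = 1/(-5 + 1/(c + n)))
1/(648 + (9 + X(6, S(-5, -1))*3)) = 1/(648 + (9 + ((-1*(-7) - 1*6)/(-1 + 5*(-7) + 5*6))*3)) = 1/(648 + (9 + ((7 - 6)/(-1 - 35 + 30))*3)) = 1/(648 + (9 + (1/(-6))*3)) = 1/(648 + (9 - 1/6*1*3)) = 1/(648 + (9 - 1/6*3)) = 1/(648 + (9 - 1/2)) = 1/(648 + 17/2) = 1/(1313/2) = 2/1313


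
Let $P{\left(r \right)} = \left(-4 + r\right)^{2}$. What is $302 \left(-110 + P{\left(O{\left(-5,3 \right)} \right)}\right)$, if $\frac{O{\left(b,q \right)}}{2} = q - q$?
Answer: $-28388$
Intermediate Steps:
$O{\left(b,q \right)} = 0$ ($O{\left(b,q \right)} = 2 \left(q - q\right) = 2 \cdot 0 = 0$)
$302 \left(-110 + P{\left(O{\left(-5,3 \right)} \right)}\right) = 302 \left(-110 + \left(-4 + 0\right)^{2}\right) = 302 \left(-110 + \left(-4\right)^{2}\right) = 302 \left(-110 + 16\right) = 302 \left(-94\right) = -28388$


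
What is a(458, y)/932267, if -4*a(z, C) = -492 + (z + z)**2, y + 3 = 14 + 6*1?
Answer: -209641/932267 ≈ -0.22487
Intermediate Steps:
y = 17 (y = -3 + (14 + 6*1) = -3 + (14 + 6) = -3 + 20 = 17)
a(z, C) = 123 - z**2 (a(z, C) = -(-492 + (z + z)**2)/4 = -(-492 + (2*z)**2)/4 = -(-492 + 4*z**2)/4 = 123 - z**2)
a(458, y)/932267 = (123 - 1*458**2)/932267 = (123 - 1*209764)*(1/932267) = (123 - 209764)*(1/932267) = -209641*1/932267 = -209641/932267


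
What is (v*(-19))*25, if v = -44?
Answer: 20900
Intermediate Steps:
(v*(-19))*25 = -44*(-19)*25 = 836*25 = 20900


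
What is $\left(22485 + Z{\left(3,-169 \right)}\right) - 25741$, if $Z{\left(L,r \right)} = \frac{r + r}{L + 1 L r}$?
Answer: $- \frac{820343}{252} \approx -3255.3$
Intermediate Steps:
$Z{\left(L,r \right)} = \frac{2 r}{L + L r}$
$\left(22485 + Z{\left(3,-169 \right)}\right) - 25741 = \left(22485 + 2 \left(-169\right) \frac{1}{3} \frac{1}{1 - 169}\right) - 25741 = \left(22485 + 2 \left(-169\right) \frac{1}{3} \frac{1}{-168}\right) - 25741 = \left(22485 + 2 \left(-169\right) \frac{1}{3} \left(- \frac{1}{168}\right)\right) - 25741 = \left(22485 + \frac{169}{252}\right) - 25741 = \frac{5666389}{252} - 25741 = - \frac{820343}{252}$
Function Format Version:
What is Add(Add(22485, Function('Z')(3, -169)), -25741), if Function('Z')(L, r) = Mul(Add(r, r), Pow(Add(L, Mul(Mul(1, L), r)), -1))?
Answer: Rational(-820343, 252) ≈ -3255.3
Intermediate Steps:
Function('Z')(L, r) = Mul(2, r, Pow(Add(L, Mul(L, r)), -1)) (Function('Z')(L, r) = Mul(Mul(2, r), Pow(Add(L, Mul(L, r)), -1)) = Mul(2, r, Pow(Add(L, Mul(L, r)), -1)))
Add(Add(22485, Function('Z')(3, -169)), -25741) = Add(Add(22485, Mul(2, -169, Pow(3, -1), Pow(Add(1, -169), -1))), -25741) = Add(Add(22485, Mul(2, -169, Rational(1, 3), Pow(-168, -1))), -25741) = Add(Add(22485, Mul(2, -169, Rational(1, 3), Rational(-1, 168))), -25741) = Add(Add(22485, Rational(169, 252)), -25741) = Add(Rational(5666389, 252), -25741) = Rational(-820343, 252)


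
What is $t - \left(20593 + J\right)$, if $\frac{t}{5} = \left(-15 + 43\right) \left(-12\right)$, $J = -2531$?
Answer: $-19742$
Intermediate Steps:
$t = -1680$ ($t = 5 \left(-15 + 43\right) \left(-12\right) = 5 \cdot 28 \left(-12\right) = 5 \left(-336\right) = -1680$)
$t - \left(20593 + J\right) = -1680 - \left(20593 - 2531\right) = -1680 - 18062 = -19742$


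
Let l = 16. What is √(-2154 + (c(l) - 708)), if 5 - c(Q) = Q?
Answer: 13*I*√17 ≈ 53.6*I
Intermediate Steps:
c(Q) = 5 - Q
√(-2154 + (c(l) - 708)) = √(-2154 + ((5 - 1*16) - 708)) = √(-2154 + ((5 - 16) - 708)) = √(-2154 + (-11 - 708)) = √(-2154 - 719) = √(-2873) = 13*I*√17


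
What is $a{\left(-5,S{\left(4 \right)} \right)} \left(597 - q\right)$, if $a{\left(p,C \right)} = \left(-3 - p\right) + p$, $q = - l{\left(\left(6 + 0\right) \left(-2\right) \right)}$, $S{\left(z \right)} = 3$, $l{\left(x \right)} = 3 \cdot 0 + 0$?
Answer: $-1791$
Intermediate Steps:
$l{\left(x \right)} = 0$ ($l{\left(x \right)} = 0 + 0 = 0$)
$q = 0$ ($q = \left(-1\right) 0 = 0$)
$a{\left(p,C \right)} = -3$
$a{\left(-5,S{\left(4 \right)} \right)} \left(597 - q\right) = - 3 \left(597 - 0\right) = - 3 \left(597 + 0\right) = \left(-3\right) 597 = -1791$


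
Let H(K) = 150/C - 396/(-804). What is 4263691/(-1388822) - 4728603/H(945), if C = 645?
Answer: -18920077176644245/2901249158 ≈ -6.5214e+6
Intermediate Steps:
H(K) = 2089/2881 (H(K) = 150/645 - 396/(-804) = 150*(1/645) - 396*(-1/804) = 10/43 + 33/67 = 2089/2881)
4263691/(-1388822) - 4728603/H(945) = 4263691/(-1388822) - 4728603/2089/2881 = 4263691*(-1/1388822) - 4728603*2881/2089 = -4263691/1388822 - 13623105243/2089 = -18920077176644245/2901249158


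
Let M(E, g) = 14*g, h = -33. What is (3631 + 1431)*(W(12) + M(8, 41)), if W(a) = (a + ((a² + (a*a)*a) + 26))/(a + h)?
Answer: 51348928/21 ≈ 2.4452e+6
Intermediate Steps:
W(a) = (26 + a + a² + a³)/(-33 + a) (W(a) = (a + ((a² + (a*a)*a) + 26))/(a - 33) = (a + ((a² + a²*a) + 26))/(-33 + a) = (a + ((a² + a³) + 26))/(-33 + a) = (a + (26 + a² + a³))/(-33 + a) = (26 + a + a² + a³)/(-33 + a))
(3631 + 1431)*(W(12) + M(8, 41)) = (3631 + 1431)*((26 + 12 + 12² + 12³)/(-33 + 12) + 14*41) = 5062*((26 + 12 + 144 + 1728)/(-21) + 574) = 5062*(-1/21*1910 + 574) = 5062*(-1910/21 + 574) = 5062*(10144/21) = 51348928/21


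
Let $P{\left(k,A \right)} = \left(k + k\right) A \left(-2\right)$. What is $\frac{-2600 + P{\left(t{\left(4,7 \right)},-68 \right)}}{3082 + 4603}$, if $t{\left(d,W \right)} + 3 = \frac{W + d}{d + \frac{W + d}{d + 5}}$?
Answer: $- \frac{133624}{361195} \approx -0.36995$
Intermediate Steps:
$t{\left(d,W \right)} = -3 + \frac{W + d}{d + \frac{W + d}{5 + d}}$ ($t{\left(d,W \right)} = -3 + \frac{W + d}{d + \frac{W + d}{d + 5}} = -3 + \frac{W + d}{d + \frac{W + d}{5 + d}}$)
$P{\left(k,A \right)} = - 4 A k$ ($P{\left(k,A \right)} = 2 k A \left(-2\right) = 2 A k \left(-2\right) = - 4 A k$)
$\frac{-2600 + P{\left(t{\left(4,7 \right)},-68 \right)}}{3082 + 4603} = \frac{-2600 - - 272 \frac{\left(-13\right) 4 - 2 \cdot 4^{2} + 2 \cdot 7 + 7 \cdot 4}{7 + 4^{2} + 6 \cdot 4}}{3082 + 4603} = \frac{-2600 - - 272 \frac{-52 - 32 + 14 + 28}{7 + 16 + 24}}{7685} = \left(-2600 - - 272 \frac{-52 - 32 + 14 + 28}{47}\right) \frac{1}{7685} = \left(-2600 - - 272 \cdot \frac{1}{47} \left(-42\right)\right) \frac{1}{7685} = \left(-2600 - \left(-272\right) \left(- \frac{42}{47}\right)\right) \frac{1}{7685} = \left(-2600 - \frac{11424}{47}\right) \frac{1}{7685} = \left(- \frac{133624}{47}\right) \frac{1}{7685} = - \frac{133624}{361195}$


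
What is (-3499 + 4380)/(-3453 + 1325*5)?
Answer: 881/3172 ≈ 0.27774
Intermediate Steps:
(-3499 + 4380)/(-3453 + 1325*5) = 881/(-3453 + 6625) = 881/3172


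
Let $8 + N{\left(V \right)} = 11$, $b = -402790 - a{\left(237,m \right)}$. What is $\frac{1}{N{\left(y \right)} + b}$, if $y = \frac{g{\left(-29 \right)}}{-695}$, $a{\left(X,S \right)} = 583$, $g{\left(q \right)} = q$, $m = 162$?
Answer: $- \frac{1}{403370} \approx -2.4791 \cdot 10^{-6}$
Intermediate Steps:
$b = -403373$ ($b = -402790 - 583 = -403373$)
$y = \frac{29}{695}$ ($y = - \frac{29}{-695} = \left(-29\right) \left(- \frac{1}{695}\right) = \frac{29}{695} \approx 0.041727$)
$N{\left(V \right)} = 3$ ($N{\left(V \right)} = -8 + 11 = 3$)
$\frac{1}{N{\left(y \right)} + b} = \frac{1}{3 - 403373} = \frac{1}{-403370} = - \frac{1}{403370}$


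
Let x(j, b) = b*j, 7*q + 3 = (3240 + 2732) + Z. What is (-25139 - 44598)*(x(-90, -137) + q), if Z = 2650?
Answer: -6620063673/7 ≈ -9.4572e+8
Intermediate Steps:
q = 8619/7 (q = -3/7 + ((3240 + 2732) + 2650)/7 = -3/7 + (5972 + 2650)/7 = -3/7 + (⅐)*8622 = -3/7 + 8622/7 = 8619/7 ≈ 1231.3)
(-25139 - 44598)*(x(-90, -137) + q) = (-25139 - 44598)*(-137*(-90) + 8619/7) = -69737*(12330 + 8619/7) = -69737*94929/7 = -6620063673/7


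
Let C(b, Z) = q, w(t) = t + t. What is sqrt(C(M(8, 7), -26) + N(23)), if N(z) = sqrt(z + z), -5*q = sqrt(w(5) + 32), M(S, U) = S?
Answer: sqrt(-5*sqrt(42) + 25*sqrt(46))/5 ≈ 2.3423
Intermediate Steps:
w(t) = 2*t
q = -sqrt(42)/5 (q = -sqrt(2*5 + 32)/5 = -sqrt(10 + 32)/5 = -sqrt(42)/5 ≈ -1.2961)
C(b, Z) = -sqrt(42)/5
N(z) = sqrt(2)*sqrt(z) (N(z) = sqrt(2*z) = sqrt(2)*sqrt(z))
sqrt(C(M(8, 7), -26) + N(23)) = sqrt(-sqrt(42)/5 + sqrt(2)*sqrt(23)) = sqrt(-sqrt(42)/5 + sqrt(46)) = sqrt(sqrt(46) - sqrt(42)/5)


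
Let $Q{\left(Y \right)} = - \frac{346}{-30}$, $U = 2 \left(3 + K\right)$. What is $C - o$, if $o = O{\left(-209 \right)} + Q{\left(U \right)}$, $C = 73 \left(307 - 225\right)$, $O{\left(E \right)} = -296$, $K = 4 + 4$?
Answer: $\frac{94057}{15} \approx 6270.5$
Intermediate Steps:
$K = 8$
$U = 22$ ($U = 2 \left(3 + 8\right) = 2 \cdot 11 = 22$)
$C = 5986$ ($C = 73 \cdot 82 = 5986$)
$Q{\left(Y \right)} = \frac{173}{15}$ ($Q{\left(Y \right)} = \left(-346\right) \left(- \frac{1}{30}\right) = \frac{173}{15}$)
$o = - \frac{4267}{15}$ ($o = -296 + \frac{173}{15} = - \frac{4267}{15} \approx -284.47$)
$C - o = 5986 - - \frac{4267}{15} = 5986 + \frac{4267}{15} = \frac{94057}{15}$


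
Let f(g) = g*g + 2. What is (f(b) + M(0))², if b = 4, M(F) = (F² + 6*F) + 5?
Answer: 529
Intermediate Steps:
M(F) = 5 + F² + 6*F
f(g) = 2 + g² (f(g) = g² + 2 = 2 + g²)
(f(b) + M(0))² = ((2 + 4²) + (5 + 0² + 6*0))² = ((2 + 16) + (5 + 0 + 0))² = (18 + 5)² = 23² = 529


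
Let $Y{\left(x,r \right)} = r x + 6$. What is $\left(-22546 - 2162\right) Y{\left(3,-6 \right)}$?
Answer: $296496$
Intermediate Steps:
$Y{\left(x,r \right)} = 6 + r x$
$\left(-22546 - 2162\right) Y{\left(3,-6 \right)} = \left(-22546 - 2162\right) \left(6 - 18\right) = \left(-24708\right) \left(-12\right) = 296496$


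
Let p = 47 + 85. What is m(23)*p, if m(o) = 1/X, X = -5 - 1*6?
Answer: -12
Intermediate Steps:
X = -11 (X = -5 - 6 = -11)
m(o) = -1/11 (m(o) = 1/(-11) = -1/11)
p = 132
m(23)*p = -1/11*132 = -12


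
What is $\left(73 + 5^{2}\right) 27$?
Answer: $2646$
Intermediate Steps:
$\left(73 + 5^{2}\right) 27 = \left(73 + 25\right) 27 = 98 \cdot 27 = 2646$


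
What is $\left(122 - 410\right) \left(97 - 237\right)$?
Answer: $40320$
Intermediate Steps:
$\left(122 - 410\right) \left(97 - 237\right) = \left(-288\right) \left(-140\right) = 40320$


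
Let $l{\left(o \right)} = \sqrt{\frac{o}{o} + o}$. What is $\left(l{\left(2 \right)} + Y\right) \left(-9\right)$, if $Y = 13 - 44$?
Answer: $279 - 9 \sqrt{3} \approx 263.41$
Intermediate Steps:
$l{\left(o \right)} = \sqrt{1 + o}$
$Y = -31$ ($Y = 13 - 44 = -31$)
$\left(l{\left(2 \right)} + Y\right) \left(-9\right) = \left(\sqrt{1 + 2} - 31\right) \left(-9\right) = \left(\sqrt{3} - 31\right) \left(-9\right) = \left(-31 + \sqrt{3}\right) \left(-9\right) = 279 - 9 \sqrt{3}$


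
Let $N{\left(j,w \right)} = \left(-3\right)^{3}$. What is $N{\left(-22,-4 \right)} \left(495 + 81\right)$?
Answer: $-15552$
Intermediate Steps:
$N{\left(j,w \right)} = -27$
$N{\left(-22,-4 \right)} \left(495 + 81\right) = - 27 \left(495 + 81\right) = \left(-27\right) 576 = -15552$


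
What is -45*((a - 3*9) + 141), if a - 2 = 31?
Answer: -6615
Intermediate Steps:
a = 33 (a = 2 + 31 = 33)
-45*((a - 3*9) + 141) = -45*((33 - 3*9) + 141) = -45*((33 - 27) + 141) = -45*(6 + 141) = -45*147 = -6615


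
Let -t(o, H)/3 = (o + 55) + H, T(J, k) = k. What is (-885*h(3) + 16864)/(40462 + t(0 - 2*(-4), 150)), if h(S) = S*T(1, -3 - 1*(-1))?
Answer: 22174/39823 ≈ 0.55681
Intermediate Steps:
h(S) = -2*S (h(S) = S*(-3 - 1*(-1)) = S*(-3 + 1) = S*(-2) = -2*S)
t(o, H) = -165 - 3*H - 3*o (t(o, H) = -3*((o + 55) + H) = -3*((55 + o) + H) = -3*(55 + H + o) = -165 - 3*H - 3*o)
(-885*h(3) + 16864)/(40462 + t(0 - 2*(-4), 150)) = (-(-1770)*3 + 16864)/(40462 + (-165 - 3*150 - 3*(0 - 2*(-4)))) = (-885*(-6) + 16864)/(40462 + (-165 - 450 - 3*(0 + 8))) = (5310 + 16864)/(40462 + (-165 - 450 - 3*8)) = 22174/(40462 + (-165 - 450 - 24)) = 22174/(40462 - 639) = 22174/39823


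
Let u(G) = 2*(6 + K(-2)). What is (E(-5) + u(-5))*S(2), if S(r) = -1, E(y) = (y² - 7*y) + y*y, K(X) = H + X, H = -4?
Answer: -85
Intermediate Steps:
K(X) = -4 + X
u(G) = 0 (u(G) = 2*(6 + (-4 - 2)) = 2*(6 - 6) = 2*0 = 0)
E(y) = -7*y + 2*y² (E(y) = (y² - 7*y) + y² = -7*y + 2*y²)
(E(-5) + u(-5))*S(2) = (-5*(-7 + 2*(-5)) + 0)*(-1) = (-5*(-7 - 10) + 0)*(-1) = (-5*(-17) + 0)*(-1) = (85 + 0)*(-1) = 85*(-1) = -85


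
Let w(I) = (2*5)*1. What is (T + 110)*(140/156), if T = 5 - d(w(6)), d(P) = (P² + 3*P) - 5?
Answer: -350/39 ≈ -8.9744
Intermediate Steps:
w(I) = 10 (w(I) = 10*1 = 10)
d(P) = -5 + P² + 3*P
T = -120 (T = 5 - (-5 + 10² + 3*10) = 5 - (-5 + 100 + 30) = 5 - 1*125 = 5 - 125 = -120)
(T + 110)*(140/156) = (-120 + 110)*(140/156) = -1400/156 = -10*35/39 = -350/39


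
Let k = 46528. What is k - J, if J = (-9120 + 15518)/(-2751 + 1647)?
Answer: 25686655/552 ≈ 46534.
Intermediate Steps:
J = -3199/552 (J = 6398/(-1104) = 6398*(-1/1104) = -3199/552 ≈ -5.7953)
k - J = 46528 - 1*(-3199/552) = 46528 + 3199/552 = 25686655/552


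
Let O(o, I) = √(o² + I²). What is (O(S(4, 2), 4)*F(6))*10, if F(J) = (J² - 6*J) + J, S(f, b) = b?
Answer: 120*√5 ≈ 268.33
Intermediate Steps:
F(J) = J² - 5*J
O(o, I) = √(I² + o²)
(O(S(4, 2), 4)*F(6))*10 = (√(4² + 2²)*(6*(-5 + 6)))*10 = (√(16 + 4)*(6*1))*10 = (√20*6)*10 = ((2*√5)*6)*10 = (12*√5)*10 = 120*√5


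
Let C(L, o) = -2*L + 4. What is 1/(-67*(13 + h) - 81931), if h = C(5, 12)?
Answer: -1/82400 ≈ -1.2136e-5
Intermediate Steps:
C(L, o) = 4 - 2*L
h = -6 (h = 4 - 2*5 = 4 - 10 = -6)
1/(-67*(13 + h) - 81931) = 1/(-67*(13 - 6) - 81931) = 1/(-67*7 - 81931) = 1/(-469 - 81931) = 1/(-82400) = -1/82400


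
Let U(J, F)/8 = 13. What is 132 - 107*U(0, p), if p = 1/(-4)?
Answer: -10996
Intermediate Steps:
p = -¼ ≈ -0.25000
U(J, F) = 104 (U(J, F) = 8*13 = 104)
132 - 107*U(0, p) = 132 - 107*104 = 132 - 11128 = -10996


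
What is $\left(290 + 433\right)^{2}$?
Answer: $522729$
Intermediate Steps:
$\left(290 + 433\right)^{2} = 723^{2} = 522729$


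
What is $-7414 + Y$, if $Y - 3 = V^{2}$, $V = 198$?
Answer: $31793$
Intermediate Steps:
$Y = 39207$ ($Y = 3 + 198^{2} = 3 + 39204 = 39207$)
$-7414 + Y = -7414 + 39207 = 31793$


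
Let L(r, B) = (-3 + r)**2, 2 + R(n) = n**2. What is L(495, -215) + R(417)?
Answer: 415951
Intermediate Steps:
R(n) = -2 + n**2
L(495, -215) + R(417) = (-3 + 495)**2 + (-2 + 417**2) = 492**2 + (-2 + 173889) = 242064 + 173887 = 415951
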